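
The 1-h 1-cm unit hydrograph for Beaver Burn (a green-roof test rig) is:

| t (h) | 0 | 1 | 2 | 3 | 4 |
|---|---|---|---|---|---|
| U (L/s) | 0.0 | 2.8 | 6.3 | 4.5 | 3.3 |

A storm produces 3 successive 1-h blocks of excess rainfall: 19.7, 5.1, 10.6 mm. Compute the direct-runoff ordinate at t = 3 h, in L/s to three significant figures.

By discrete convolution, Q_j = Σ (P_i / 10 mm) · U_{j−i}.
At t = 3 h (j=3): Q = (19.7/10)·4.5 + (5.1/10)·6.3 + (10.6/10)·2.8 = 15.0 L/s.

Q ≈ 15.0 L/s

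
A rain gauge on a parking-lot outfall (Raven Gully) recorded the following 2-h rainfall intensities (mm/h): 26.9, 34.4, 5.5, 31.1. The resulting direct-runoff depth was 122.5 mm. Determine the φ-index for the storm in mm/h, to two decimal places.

φ ≈ 10.38 mm/h

Only the 3 blocks with intensity above φ contribute runoff: 26.9, 34.4, 31.1 mm/h.
Σ(I−φ)·Δt = d  ⇒  (26.9+34.4+31.1 − 3φ)·2 = 122.5
φ = (92.40 − 122.5/2) / 3 = 10.38 mm/h.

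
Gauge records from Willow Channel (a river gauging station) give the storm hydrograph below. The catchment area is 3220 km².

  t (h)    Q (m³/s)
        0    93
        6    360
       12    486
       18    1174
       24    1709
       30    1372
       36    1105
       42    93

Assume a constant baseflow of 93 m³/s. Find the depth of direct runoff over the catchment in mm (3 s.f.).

Direct runoff: 0.0, 267.0, 393.0, 1081.0, 1616.0, 1279.0, 1012.0, 0.0 m³/s; ΣQ_DR = 5648 m³/s.
V = ΣQ_DR · Δt = 5648 × 21600 s = 1.220 × 10^8 m³.
Over A = 3220 km², depth = V / A = 37.9 mm.

d ≈ 37.9 mm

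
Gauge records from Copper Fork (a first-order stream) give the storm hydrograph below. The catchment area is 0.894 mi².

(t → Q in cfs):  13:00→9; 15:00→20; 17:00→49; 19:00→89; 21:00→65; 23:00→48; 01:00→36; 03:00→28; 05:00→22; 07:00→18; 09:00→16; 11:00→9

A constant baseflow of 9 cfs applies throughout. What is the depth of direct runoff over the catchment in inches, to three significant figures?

Direct runoff: 0.0, 11.0, 40.0, 80.0, 56.0, 39.0, 27.0, 19.0, 13.0, 9.0, 7.0, 0.0 cfs; ΣQ_DR = 301.0 cfs.
V = ΣQ_DR · Δt = 301.0 × 7200 s = 2.167 × 10^6 ft³.
Over A = 0.894 mi², depth = V / A = 1.04 in.

d ≈ 1.04 in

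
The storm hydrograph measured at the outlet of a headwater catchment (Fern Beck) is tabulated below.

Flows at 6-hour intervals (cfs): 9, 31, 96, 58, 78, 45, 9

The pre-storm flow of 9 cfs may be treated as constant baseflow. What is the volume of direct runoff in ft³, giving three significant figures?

V ≈ 5.68 × 10^6 ft³

Direct-runoff ordinates (Q − Q_b): 0.0, 22.0, 87.0, 49.0, 69.0, 36.0, 0.0 cfs.
ΣQ_DR = 263.0 cfs.
With Δt = 6 h = 21600 s, V = ΣQ_DR · Δt = 263.0 × 21600 = 5.68 × 10^6 ft³.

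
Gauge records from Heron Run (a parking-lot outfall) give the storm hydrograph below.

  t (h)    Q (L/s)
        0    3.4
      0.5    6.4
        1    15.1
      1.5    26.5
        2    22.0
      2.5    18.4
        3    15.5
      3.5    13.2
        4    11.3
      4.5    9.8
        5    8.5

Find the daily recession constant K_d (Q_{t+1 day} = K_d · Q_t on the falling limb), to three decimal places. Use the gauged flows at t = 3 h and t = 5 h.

Between t = 3 h and t = 5 h the flow falls from 15.5 to 8.5 L/s over 4×0.5 h = 2 h.
Per-interval ratio K = (8.5/15.5)^(1/4) = 0.8605; K_d = K^(24/0.5) = 0.001.

K_d ≈ 0.001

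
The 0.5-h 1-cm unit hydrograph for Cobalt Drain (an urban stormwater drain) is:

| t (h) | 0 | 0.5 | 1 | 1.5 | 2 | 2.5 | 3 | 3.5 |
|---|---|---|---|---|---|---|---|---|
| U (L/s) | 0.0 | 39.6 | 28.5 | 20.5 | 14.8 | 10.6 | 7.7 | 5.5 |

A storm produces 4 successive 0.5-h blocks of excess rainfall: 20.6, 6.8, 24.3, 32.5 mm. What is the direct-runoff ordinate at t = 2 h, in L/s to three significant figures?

By discrete convolution, Q_j = Σ (P_i / 10 mm) · U_{j−i}.
At t = 2 h (j=4): Q = (20.6/10)·14.8 + (6.8/10)·20.5 + (24.3/10)·28.5 + (32.5/10)·39.6 = 242 L/s.

Q ≈ 242 L/s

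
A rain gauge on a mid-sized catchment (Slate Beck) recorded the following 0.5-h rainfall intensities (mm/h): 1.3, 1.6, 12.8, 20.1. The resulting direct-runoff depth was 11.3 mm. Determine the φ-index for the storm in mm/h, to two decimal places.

Only the 2 blocks with intensity above φ contribute runoff: 12.8, 20.1 mm/h.
Σ(I−φ)·Δt = d  ⇒  (12.8+20.1 − 2φ)·0.5 = 11.3
φ = (32.90 − 11.3/0.5) / 2 = 5.15 mm/h.

φ ≈ 5.15 mm/h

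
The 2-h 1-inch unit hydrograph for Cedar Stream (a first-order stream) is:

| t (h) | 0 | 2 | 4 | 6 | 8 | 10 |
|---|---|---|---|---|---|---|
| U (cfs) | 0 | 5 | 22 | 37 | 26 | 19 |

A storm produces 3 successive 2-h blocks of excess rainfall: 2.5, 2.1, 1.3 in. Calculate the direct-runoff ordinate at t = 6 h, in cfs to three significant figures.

By discrete convolution, Q_j = Σ (P_i / 1 in) · U_{j−i}.
At t = 6 h (j=3): Q = (2.5/1)·37 + (2.1/1)·22 + (1.3/1)·5 = 145 cfs.

Q ≈ 145 cfs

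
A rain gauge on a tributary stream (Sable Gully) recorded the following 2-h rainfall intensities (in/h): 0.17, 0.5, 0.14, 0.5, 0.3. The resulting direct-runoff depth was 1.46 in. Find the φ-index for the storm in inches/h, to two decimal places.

φ ≈ 0.19 in/h

Only the 3 blocks with intensity above φ contribute runoff: 0.5, 0.5, 0.3 in/h.
Σ(I−φ)·Δt = d  ⇒  (0.5+0.5+0.3 − 3φ)·2 = 1.46
φ = (1.300 − 1.46/2) / 3 = 0.19 in/h.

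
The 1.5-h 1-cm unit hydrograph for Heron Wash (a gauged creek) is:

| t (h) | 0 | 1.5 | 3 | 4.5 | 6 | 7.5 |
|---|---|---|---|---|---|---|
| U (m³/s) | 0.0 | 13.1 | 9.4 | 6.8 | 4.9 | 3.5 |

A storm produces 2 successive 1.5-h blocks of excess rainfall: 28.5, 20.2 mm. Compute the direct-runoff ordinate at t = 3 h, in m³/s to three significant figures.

Q ≈ 53.3 m³/s

By discrete convolution, Q_j = Σ (P_i / 10 mm) · U_{j−i}.
At t = 3 h (j=2): Q = (28.5/10)·9.4 + (20.2/10)·13.1 = 53.3 m³/s.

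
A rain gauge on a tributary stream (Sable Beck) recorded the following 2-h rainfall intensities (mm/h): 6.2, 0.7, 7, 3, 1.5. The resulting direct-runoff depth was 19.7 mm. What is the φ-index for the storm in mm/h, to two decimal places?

Only the 3 blocks with intensity above φ contribute runoff: 6.2, 7, 3 mm/h.
Σ(I−φ)·Δt = d  ⇒  (6.2+7+3 − 3φ)·2 = 19.7
φ = (16.20 − 19.7/2) / 3 = 2.12 mm/h.

φ ≈ 2.12 mm/h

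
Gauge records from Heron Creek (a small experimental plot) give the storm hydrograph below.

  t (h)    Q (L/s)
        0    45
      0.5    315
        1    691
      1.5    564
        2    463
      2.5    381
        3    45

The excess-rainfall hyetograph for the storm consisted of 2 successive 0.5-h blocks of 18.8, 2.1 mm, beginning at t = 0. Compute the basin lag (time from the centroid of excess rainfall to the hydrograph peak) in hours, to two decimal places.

Centroid of excess rainfall: t_c = Σ P_i·t̄_i / ΣP_i = 0.3002 h (block centres at 0.25, 0.75 h).
Hydrograph peak occurs at t = 1 h, so basin lag t_L = 1 − 0.3002 = 0.70 h.

t_L ≈ 0.70 h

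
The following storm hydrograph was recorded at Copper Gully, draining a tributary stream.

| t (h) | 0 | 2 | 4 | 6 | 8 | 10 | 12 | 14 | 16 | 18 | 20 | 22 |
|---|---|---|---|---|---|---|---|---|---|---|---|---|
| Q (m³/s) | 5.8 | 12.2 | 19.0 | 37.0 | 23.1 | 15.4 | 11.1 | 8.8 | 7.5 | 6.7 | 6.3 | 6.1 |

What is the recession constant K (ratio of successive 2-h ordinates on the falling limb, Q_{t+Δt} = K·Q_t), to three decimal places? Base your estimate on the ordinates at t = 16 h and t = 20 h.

Using the recession-limb readings at t = 16 h and t = 20 h: Q falls from 7.5 to 6.3 m³/s over 2 intervals.
K = (Q₂/Q₁)^(1/2) = (6.3/7.5)^(1/2) = 0.917.

K ≈ 0.917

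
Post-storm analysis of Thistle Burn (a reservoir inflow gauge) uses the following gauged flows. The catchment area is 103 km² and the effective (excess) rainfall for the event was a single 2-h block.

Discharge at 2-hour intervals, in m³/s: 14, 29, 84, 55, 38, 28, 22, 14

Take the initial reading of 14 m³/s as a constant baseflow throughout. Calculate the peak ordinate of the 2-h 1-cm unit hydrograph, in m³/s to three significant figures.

Direct runoff: 0.0, 15.0, 70.0, 41.0, 24.0, 14.0, 8.0, 0.0 m³/s; ΣQ_DR = 172.0 m³/s, peak = 70.0 m³/s.
Runoff depth d = ΣQ_DR·Δt / A = 172.0 × 7200 / (103 km²) = 12.02 mm.
The 1-cm UH is the DRH scaled by (10 mm)/d, so U_p = 70.0 × 10/12.02 = 58.2 m³/s.

U_p ≈ 58.2 m³/s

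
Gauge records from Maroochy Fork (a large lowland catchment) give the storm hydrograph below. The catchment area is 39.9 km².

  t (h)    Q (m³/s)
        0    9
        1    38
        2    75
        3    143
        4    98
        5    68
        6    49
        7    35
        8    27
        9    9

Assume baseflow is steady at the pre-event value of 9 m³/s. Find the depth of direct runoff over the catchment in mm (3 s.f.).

Direct runoff: 0.0, 29.0, 66.0, 134.0, 89.0, 59.0, 40.0, 26.0, 18.0, 0.0 m³/s; ΣQ_DR = 461.0 m³/s.
V = ΣQ_DR · Δt = 461.0 × 3600 s = 1.660 × 10^6 m³.
Over A = 39.9 km², depth = V / A = 41.6 mm.

d ≈ 41.6 mm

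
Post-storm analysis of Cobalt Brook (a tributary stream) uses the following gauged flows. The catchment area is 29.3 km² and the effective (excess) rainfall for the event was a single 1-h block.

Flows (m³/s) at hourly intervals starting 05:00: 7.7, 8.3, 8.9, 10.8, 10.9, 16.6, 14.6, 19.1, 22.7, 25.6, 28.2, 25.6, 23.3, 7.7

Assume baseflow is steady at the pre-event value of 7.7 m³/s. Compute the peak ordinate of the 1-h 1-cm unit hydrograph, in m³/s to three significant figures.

U_p ≈ 13.7 m³/s

Direct runoff: 0.0, 0.6, 1.2, 3.1, 3.2, 8.9, 6.9, 11.4, 15.0, 17.9, 20.5, 17.9, 15.6, 0.0 m³/s; ΣQ_DR = 122.2 m³/s, peak = 20.5 m³/s.
Runoff depth d = ΣQ_DR·Δt / A = 122.2 × 3600 / (29.3 km²) = 15.01 mm.
The 1-cm UH is the DRH scaled by (10 mm)/d, so U_p = 20.5 × 10/15.01 = 13.7 m³/s.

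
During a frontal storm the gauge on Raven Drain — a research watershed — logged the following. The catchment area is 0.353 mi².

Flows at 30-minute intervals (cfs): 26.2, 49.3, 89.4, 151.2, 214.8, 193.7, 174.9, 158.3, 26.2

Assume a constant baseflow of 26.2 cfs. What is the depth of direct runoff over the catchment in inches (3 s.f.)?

d ≈ 1.86 in

Direct runoff: 0.0, 23.1, 63.2, 125.0, 188.6, 167.5, 148.7, 132.1, 0.0 cfs; ΣQ_DR = 848.2 cfs.
V = ΣQ_DR · Δt = 848.2 × 1800 s = 1.527 × 10^6 ft³.
Over A = 0.353 mi², depth = V / A = 1.86 in.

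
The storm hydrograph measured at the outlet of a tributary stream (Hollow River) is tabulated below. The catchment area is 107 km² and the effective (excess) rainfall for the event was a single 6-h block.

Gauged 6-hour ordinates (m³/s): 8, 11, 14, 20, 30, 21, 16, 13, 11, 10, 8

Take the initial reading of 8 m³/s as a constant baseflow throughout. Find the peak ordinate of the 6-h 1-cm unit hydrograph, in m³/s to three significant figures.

U_p ≈ 14.7 m³/s

Direct runoff: 0.0, 3.0, 6.0, 12.0, 22.0, 13.0, 8.0, 5.0, 3.0, 2.0, 0.0 m³/s; ΣQ_DR = 74.00 m³/s, peak = 22.0 m³/s.
Runoff depth d = ΣQ_DR·Δt / A = 74.00 × 21600 / (107 km²) = 14.94 mm.
The 1-cm UH is the DRH scaled by (10 mm)/d, so U_p = 22.0 × 10/14.94 = 14.7 m³/s.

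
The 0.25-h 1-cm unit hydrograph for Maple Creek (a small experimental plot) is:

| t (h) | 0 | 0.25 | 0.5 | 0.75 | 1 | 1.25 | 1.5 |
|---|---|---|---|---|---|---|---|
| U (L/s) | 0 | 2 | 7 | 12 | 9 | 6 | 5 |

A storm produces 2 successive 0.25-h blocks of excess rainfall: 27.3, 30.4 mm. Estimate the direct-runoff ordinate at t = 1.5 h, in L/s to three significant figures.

Q ≈ 31.9 L/s

By discrete convolution, Q_j = Σ (P_i / 10 mm) · U_{j−i}.
At t = 1.5 h (j=6): Q = (27.3/10)·5 + (30.4/10)·6 = 31.9 L/s.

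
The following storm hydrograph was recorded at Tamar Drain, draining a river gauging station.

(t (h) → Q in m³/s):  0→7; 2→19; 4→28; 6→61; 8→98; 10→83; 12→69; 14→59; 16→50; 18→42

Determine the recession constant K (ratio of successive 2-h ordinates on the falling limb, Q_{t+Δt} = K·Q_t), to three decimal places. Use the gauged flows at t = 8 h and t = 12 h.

K ≈ 0.839

Using the recession-limb readings at t = 8 h and t = 12 h: Q falls from 98 to 69 m³/s over 2 intervals.
K = (Q₂/Q₁)^(1/2) = (69/98)^(1/2) = 0.839.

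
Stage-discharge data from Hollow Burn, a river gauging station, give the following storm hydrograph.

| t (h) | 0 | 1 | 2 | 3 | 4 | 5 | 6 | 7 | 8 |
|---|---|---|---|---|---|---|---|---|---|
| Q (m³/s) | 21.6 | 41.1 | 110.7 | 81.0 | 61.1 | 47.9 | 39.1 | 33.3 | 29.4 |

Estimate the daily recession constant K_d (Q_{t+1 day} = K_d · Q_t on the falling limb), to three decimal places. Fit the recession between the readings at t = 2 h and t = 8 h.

Between t = 2 h and t = 8 h the flow falls from 110.7 to 29.4 m³/s over 6×1 h = 6 h.
Per-interval ratio K = (29.4/110.7)^(1/6) = 0.8017; K_d = K^(24/1) = 0.005.

K_d ≈ 0.005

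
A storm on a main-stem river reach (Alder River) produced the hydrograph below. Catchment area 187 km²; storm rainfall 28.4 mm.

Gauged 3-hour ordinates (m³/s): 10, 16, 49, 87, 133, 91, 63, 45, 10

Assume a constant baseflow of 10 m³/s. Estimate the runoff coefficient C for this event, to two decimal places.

ΣQ_DR = 414.0 m³/s; V = ΣQ_DR·Δt = 4.471 × 10^6 m³.
Runoff depth d = V / A = 23.91 mm.
C = d / P = 23.91 / 28.4 = 0.84.

C ≈ 0.84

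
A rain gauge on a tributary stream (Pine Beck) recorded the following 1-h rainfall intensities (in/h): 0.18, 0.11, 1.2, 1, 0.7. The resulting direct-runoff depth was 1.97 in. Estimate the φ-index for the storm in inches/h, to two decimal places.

φ ≈ 0.31 in/h

Only the 3 blocks with intensity above φ contribute runoff: 1.2, 1, 0.7 in/h.
Σ(I−φ)·Δt = d  ⇒  (1.2+1+0.7 − 3φ)·1 = 1.97
φ = (2.900 − 1.97/1) / 3 = 0.31 in/h.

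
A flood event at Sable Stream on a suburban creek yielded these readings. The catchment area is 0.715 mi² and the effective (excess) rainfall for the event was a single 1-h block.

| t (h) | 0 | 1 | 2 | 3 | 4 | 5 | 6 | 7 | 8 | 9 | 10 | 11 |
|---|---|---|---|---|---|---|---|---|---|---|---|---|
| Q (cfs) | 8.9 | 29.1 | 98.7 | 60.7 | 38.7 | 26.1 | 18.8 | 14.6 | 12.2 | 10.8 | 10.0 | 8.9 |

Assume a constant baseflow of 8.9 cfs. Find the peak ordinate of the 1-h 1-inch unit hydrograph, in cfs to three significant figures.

Direct runoff: 0.0, 20.2, 89.8, 51.8, 29.8, 17.2, 9.9, 5.7, 3.3, 1.9, 1.1, 0.0 cfs; ΣQ_DR = 230.7 cfs, peak = 89.8 cfs.
Runoff depth d = ΣQ_DR·Δt / A = 230.7 × 3600 / (0.715 mi²) = 0.5000 in.
The 1-inch UH is the DRH scaled by (1 in)/d, so U_p = 89.8 × 1/0.5000 = 180 cfs.

U_p ≈ 180 cfs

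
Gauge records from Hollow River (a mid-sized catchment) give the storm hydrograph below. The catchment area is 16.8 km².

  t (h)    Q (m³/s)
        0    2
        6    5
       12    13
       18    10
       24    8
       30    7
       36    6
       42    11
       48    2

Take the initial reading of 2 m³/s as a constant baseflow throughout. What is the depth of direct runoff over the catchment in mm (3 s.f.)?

Direct runoff: 0.0, 3.0, 11.0, 8.0, 6.0, 5.0, 4.0, 9.0, 0.0 m³/s; ΣQ_DR = 46.00 m³/s.
V = ΣQ_DR · Δt = 46.00 × 21600 s = 9.936 × 10^5 m³.
Over A = 16.8 km², depth = V / A = 59.1 mm.

d ≈ 59.1 mm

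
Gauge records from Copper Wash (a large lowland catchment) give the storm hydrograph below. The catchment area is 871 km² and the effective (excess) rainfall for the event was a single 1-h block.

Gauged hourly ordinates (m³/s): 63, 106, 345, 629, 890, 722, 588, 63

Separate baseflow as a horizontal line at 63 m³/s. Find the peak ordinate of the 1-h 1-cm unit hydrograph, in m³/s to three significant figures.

Direct runoff: 0.0, 43.0, 282.0, 566.0, 827.0, 659.0, 525.0, 0.0 m³/s; ΣQ_DR = 2902 m³/s, peak = 827.0 m³/s.
Runoff depth d = ΣQ_DR·Δt / A = 2902 × 3600 / (871 km²) = 11.99 mm.
The 1-cm UH is the DRH scaled by (10 mm)/d, so U_p = 827.0 × 10/11.99 = 689 m³/s.

U_p ≈ 689 m³/s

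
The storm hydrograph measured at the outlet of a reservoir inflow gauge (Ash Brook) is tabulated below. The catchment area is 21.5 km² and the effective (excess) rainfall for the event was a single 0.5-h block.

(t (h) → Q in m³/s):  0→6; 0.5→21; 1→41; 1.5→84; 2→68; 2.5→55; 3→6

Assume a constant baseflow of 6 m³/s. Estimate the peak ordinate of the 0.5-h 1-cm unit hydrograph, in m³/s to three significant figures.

U_p ≈ 39.0 m³/s

Direct runoff: 0.0, 15.0, 35.0, 78.0, 62.0, 49.0, 0.0 m³/s; ΣQ_DR = 239.0 m³/s, peak = 78.0 m³/s.
Runoff depth d = ΣQ_DR·Δt / A = 239.0 × 1800 / (21.5 km²) = 20.01 mm.
The 1-cm UH is the DRH scaled by (10 mm)/d, so U_p = 78.0 × 10/20.01 = 39.0 m³/s.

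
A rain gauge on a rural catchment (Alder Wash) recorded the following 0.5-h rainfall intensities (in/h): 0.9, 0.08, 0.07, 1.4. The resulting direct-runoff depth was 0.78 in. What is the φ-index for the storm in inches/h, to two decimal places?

Only the 2 blocks with intensity above φ contribute runoff: 0.9, 1.4 in/h.
Σ(I−φ)·Δt = d  ⇒  (0.9+1.4 − 2φ)·0.5 = 0.78
φ = (2.300 − 0.78/0.5) / 2 = 0.37 in/h.

φ ≈ 0.37 in/h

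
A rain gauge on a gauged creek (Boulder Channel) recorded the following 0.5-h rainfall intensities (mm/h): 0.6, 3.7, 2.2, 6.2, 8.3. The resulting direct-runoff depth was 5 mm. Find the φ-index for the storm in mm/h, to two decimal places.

φ ≈ 2.73 mm/h

Only the 3 blocks with intensity above φ contribute runoff: 3.7, 6.2, 8.3 mm/h.
Σ(I−φ)·Δt = d  ⇒  (3.7+6.2+8.3 − 3φ)·0.5 = 5
φ = (18.20 − 5/0.5) / 3 = 2.73 mm/h.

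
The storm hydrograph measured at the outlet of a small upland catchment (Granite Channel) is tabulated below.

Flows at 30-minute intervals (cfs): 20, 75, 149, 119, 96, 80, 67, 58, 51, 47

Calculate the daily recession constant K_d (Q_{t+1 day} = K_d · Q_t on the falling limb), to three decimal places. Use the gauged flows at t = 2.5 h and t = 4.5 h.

K_d ≈ 0.002

Between t = 2.5 h and t = 4.5 h the flow falls from 80 to 47 cfs over 4×0.5 h = 2 h.
Per-interval ratio K = (47/80)^(1/4) = 0.8755; K_d = K^(24/0.5) = 0.002.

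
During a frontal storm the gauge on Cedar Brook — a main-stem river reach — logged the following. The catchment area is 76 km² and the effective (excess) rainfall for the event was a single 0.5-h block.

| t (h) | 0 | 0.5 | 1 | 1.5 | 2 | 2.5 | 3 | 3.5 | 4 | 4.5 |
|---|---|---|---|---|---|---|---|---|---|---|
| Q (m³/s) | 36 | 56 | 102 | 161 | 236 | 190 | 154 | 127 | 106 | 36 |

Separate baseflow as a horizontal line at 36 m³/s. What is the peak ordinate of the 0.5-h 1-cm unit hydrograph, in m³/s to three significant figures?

U_p ≈ 100 m³/s

Direct runoff: 0.0, 20.0, 66.0, 125.0, 200.0, 154.0, 118.0, 91.0, 70.0, 0.0 m³/s; ΣQ_DR = 844.0 m³/s, peak = 200.0 m³/s.
Runoff depth d = ΣQ_DR·Δt / A = 844.0 × 1800 / (76 km²) = 19.99 mm.
The 1-cm UH is the DRH scaled by (10 mm)/d, so U_p = 200.0 × 10/19.99 = 100 m³/s.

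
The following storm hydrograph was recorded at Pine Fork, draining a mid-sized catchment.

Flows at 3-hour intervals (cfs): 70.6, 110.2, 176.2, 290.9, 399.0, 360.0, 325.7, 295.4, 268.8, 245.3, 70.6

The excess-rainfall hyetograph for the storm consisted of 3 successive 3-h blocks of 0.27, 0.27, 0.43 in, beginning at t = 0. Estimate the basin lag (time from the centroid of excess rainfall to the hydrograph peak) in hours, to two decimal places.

t_L ≈ 7.01 h

Centroid of excess rainfall: t_c = Σ P_i·t̄_i / ΣP_i = 4.9948 h (block centres at 1.5, 4.5, 7.5 h).
Hydrograph peak occurs at t = 12 h, so basin lag t_L = 12 − 4.9948 = 7.01 h.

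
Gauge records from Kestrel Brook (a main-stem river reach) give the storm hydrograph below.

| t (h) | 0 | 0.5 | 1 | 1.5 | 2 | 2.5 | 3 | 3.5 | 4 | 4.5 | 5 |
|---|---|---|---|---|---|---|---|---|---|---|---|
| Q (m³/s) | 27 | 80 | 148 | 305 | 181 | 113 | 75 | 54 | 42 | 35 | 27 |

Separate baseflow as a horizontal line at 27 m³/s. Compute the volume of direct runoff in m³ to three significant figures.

V ≈ 1.42 × 10^6 m³

Direct-runoff ordinates (Q − Q_b): 0.0, 53.0, 121.0, 278.0, 154.0, 86.0, 48.0, 27.0, 15.0, 8.0, 0.0 m³/s.
ΣQ_DR = 790.0 m³/s.
With Δt = 0.5 h = 1800 s, V = ΣQ_DR · Δt = 790.0 × 1800 = 1.42 × 10^6 m³.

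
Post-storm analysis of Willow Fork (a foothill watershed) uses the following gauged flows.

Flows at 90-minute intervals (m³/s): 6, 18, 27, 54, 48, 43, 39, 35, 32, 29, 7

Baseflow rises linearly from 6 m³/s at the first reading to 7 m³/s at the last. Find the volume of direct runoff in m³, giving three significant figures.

Direct-runoff ordinates (Q − Q_b): 0.00, 11.90, 20.80, 47.70, 41.60, 36.50, 32.40, 28.30, 25.20, 22.10, 0.00 m³/s.
ΣQ_DR = 266.5 m³/s.
With Δt = 1.5 h = 5400 s, V = ΣQ_DR · Δt = 266.5 × 5400 = 1.44 × 10^6 m³.

V ≈ 1.44 × 10^6 m³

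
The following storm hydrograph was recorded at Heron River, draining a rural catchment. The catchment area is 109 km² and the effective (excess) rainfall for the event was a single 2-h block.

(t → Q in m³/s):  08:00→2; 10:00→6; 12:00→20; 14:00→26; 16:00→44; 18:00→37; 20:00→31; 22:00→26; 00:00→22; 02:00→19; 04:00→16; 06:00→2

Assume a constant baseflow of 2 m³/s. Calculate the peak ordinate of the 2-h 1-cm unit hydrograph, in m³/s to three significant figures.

Direct runoff: 0.0, 4.0, 18.0, 24.0, 42.0, 35.0, 29.0, 24.0, 20.0, 17.0, 14.0, 0.0 m³/s; ΣQ_DR = 227.0 m³/s, peak = 42.0 m³/s.
Runoff depth d = ΣQ_DR·Δt / A = 227.0 × 7200 / (109 km²) = 14.99 mm.
The 1-cm UH is the DRH scaled by (10 mm)/d, so U_p = 42.0 × 10/14.99 = 28.0 m³/s.

U_p ≈ 28.0 m³/s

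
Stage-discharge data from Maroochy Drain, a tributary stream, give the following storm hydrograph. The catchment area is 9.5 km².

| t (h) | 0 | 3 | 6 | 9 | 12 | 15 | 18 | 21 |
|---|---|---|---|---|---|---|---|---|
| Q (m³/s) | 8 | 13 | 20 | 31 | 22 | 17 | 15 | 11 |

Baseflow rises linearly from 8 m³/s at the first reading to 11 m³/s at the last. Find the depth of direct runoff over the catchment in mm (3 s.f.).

Direct runoff: 0.00, 4.57, 11.14, 21.71, 12.29, 6.86, 4.43, 0.00 m³/s; ΣQ_DR = 61.00 m³/s.
V = ΣQ_DR · Δt = 61.00 × 10800 s = 6.588 × 10^5 m³.
Over A = 9.5 km², depth = V / A = 69.3 mm.

d ≈ 69.3 mm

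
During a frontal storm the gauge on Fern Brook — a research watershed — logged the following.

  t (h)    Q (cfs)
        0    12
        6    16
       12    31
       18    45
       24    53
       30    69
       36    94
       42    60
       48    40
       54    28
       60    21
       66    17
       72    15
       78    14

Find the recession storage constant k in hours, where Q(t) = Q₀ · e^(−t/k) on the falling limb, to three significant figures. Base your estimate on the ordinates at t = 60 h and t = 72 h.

k ≈ 35.7 h

On the falling limb, Q drops from 21 to 15 cfs between t = 60 h and t = 72 h (Δt = 12 h).
k = −Δt / ln(Q₂/Q₁) = −12 / ln(15/21) = 35.7 h.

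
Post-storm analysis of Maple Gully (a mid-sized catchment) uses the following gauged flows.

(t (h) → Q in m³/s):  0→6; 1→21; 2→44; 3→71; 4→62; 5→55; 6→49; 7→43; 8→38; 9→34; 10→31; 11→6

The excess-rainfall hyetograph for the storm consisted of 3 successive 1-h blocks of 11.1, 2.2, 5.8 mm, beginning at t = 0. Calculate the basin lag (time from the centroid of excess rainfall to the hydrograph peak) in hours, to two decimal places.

Centroid of excess rainfall: t_c = Σ P_i·t̄_i / ΣP_i = 1.2225 h (block centres at 0.5, 1.5, 2.5 h).
Hydrograph peak occurs at t = 3 h, so basin lag t_L = 3 − 1.2225 = 1.78 h.

t_L ≈ 1.78 h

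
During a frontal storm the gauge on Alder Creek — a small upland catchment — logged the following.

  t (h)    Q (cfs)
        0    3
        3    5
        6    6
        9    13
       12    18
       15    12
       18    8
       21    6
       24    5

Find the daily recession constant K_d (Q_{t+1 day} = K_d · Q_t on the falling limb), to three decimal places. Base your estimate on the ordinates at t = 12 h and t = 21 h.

K_d ≈ 0.053

Between t = 12 h and t = 21 h the flow falls from 18 to 6 cfs over 3×3 h = 9 h.
Per-interval ratio K = (6/18)^(1/3) = 0.6934; K_d = K^(24/3) = 0.053.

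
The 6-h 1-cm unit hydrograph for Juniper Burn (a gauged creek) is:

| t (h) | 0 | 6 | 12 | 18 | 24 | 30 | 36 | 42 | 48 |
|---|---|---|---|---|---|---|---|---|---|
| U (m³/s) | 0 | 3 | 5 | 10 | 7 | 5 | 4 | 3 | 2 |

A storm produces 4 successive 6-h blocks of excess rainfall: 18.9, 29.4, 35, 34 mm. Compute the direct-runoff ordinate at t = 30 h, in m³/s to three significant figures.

Q ≈ 82.0 m³/s

By discrete convolution, Q_j = Σ (P_i / 10 mm) · U_{j−i}.
At t = 30 h (j=5): Q = (18.9/10)·5 + (29.4/10)·7 + (35/10)·10 + (34/10)·5 = 82.0 m³/s.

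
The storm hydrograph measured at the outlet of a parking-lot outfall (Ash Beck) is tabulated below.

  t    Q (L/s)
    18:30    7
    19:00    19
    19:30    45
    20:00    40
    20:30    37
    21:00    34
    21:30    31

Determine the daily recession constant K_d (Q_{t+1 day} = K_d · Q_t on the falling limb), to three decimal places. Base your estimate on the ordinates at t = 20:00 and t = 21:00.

Between t = 20:00 and t = 21:00 the flow falls from 40 to 34 L/s over 2×0.5 h = 1 h.
Per-interval ratio K = (34/40)^(1/2) = 0.9220; K_d = K^(24/0.5) = 0.020.

K_d ≈ 0.020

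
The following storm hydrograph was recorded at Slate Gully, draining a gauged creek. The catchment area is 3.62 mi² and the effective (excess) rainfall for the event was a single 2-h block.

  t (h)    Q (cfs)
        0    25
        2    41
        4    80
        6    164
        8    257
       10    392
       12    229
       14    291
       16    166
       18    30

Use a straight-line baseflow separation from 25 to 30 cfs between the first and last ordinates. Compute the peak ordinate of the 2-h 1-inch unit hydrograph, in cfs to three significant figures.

Direct runoff: 0.00, 15.44, 53.89, 137.33, 229.78, 364.22, 200.67, 262.11, 136.56, 0.00 cfs; ΣQ_DR = 1400 cfs, peak = 364.22 cfs.
Runoff depth d = ΣQ_DR·Δt / A = 1400 × 7200 / (3.62 mi²) = 1.199 in.
The 1-inch UH is the DRH scaled by (1 in)/d, so U_p = 364.22 × 1/1.199 = 304 cfs.

U_p ≈ 304 cfs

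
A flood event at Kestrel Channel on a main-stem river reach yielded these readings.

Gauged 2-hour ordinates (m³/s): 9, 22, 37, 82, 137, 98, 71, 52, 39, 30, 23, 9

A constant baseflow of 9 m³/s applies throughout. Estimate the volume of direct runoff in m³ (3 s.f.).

V ≈ 3.61 × 10^6 m³

Direct-runoff ordinates (Q − Q_b): 0.0, 13.0, 28.0, 73.0, 128.0, 89.0, 62.0, 43.0, 30.0, 21.0, 14.0, 0.0 m³/s.
ΣQ_DR = 501.0 m³/s.
With Δt = 2 h = 7200 s, V = ΣQ_DR · Δt = 501.0 × 7200 = 3.61 × 10^6 m³.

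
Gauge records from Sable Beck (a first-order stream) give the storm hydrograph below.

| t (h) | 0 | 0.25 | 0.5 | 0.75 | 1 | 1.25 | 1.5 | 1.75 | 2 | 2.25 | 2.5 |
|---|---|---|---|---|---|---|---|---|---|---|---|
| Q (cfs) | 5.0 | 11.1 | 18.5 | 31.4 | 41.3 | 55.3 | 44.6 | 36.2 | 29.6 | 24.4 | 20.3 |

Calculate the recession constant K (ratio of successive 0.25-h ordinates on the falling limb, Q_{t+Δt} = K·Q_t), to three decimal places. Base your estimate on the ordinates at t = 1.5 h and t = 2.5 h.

K ≈ 0.821

Using the recession-limb readings at t = 1.5 h and t = 2.5 h: Q falls from 44.6 to 20.3 cfs over 4 intervals.
K = (Q₂/Q₁)^(1/4) = (20.3/44.6)^(1/4) = 0.821.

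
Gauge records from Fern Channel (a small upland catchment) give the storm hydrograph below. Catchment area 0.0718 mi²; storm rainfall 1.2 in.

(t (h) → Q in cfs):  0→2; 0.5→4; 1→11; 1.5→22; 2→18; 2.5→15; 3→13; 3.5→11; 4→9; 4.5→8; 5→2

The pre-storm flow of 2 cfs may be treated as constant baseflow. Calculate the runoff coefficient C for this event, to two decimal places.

ΣQ_DR = 93.00 cfs; V = ΣQ_DR·Δt = 1.674 × 10^5 ft³.
Runoff depth d = V / A = 1.004 in.
C = d / P = 1.004 / 1.2 = 0.84.

C ≈ 0.84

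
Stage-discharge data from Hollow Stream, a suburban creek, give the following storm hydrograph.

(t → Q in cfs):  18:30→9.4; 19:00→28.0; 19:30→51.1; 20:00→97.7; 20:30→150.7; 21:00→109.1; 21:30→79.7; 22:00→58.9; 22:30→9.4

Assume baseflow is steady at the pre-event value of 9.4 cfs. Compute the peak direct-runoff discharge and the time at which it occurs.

Subtracting baseflow gives direct-runoff ordinates: 0.0, 18.6, 41.7, 88.3, 141.3, 99.7, 70.3, 49.5, 0.0 cfs.
The maximum is 141.3 cfs, occurring at the reading for t = 20:30.

Q_p = 141.3 cfs at t = 20:30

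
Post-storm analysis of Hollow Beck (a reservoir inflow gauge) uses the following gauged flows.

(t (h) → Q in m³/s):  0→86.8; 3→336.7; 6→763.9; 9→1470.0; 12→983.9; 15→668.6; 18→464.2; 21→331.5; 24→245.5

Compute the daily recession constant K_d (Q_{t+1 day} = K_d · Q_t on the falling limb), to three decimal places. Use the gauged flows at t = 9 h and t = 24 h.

K_d ≈ 0.057

Between t = 9 h and t = 24 h the flow falls from 1470.0 to 245.5 m³/s over 5×3 h = 15 h.
Per-interval ratio K = (245.5/1470.0)^(1/5) = 0.6991; K_d = K^(24/3) = 0.057.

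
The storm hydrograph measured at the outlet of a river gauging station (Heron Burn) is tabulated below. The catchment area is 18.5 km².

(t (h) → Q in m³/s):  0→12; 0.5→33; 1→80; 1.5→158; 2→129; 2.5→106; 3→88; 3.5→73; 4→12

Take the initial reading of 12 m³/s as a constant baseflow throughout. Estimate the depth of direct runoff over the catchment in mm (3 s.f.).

Direct runoff: 0.0, 21.0, 68.0, 146.0, 117.0, 94.0, 76.0, 61.0, 0.0 m³/s; ΣQ_DR = 583.0 m³/s.
V = ΣQ_DR · Δt = 583.0 × 1800 s = 1.049 × 10^6 m³.
Over A = 18.5 km², depth = V / A = 56.7 mm.

d ≈ 56.7 mm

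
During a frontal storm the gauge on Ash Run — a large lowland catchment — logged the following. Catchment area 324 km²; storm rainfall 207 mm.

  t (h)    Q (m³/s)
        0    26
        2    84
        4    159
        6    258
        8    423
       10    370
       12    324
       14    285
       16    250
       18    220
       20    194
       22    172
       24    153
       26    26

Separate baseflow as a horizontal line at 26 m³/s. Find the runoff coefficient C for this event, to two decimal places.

C ≈ 0.28

ΣQ_DR = 2580 m³/s; V = ΣQ_DR·Δt = 1.858 × 10^7 m³.
Runoff depth d = V / A = 57.33 mm.
C = d / P = 57.33 / 207 = 0.28.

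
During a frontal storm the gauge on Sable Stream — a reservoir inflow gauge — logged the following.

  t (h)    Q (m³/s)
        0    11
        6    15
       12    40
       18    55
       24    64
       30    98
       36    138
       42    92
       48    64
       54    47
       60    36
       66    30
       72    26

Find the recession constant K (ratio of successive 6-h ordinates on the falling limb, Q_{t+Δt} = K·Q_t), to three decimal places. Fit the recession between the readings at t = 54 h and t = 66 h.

K ≈ 0.799

Using the recession-limb readings at t = 54 h and t = 66 h: Q falls from 47 to 30 m³/s over 2 intervals.
K = (Q₂/Q₁)^(1/2) = (30/47)^(1/2) = 0.799.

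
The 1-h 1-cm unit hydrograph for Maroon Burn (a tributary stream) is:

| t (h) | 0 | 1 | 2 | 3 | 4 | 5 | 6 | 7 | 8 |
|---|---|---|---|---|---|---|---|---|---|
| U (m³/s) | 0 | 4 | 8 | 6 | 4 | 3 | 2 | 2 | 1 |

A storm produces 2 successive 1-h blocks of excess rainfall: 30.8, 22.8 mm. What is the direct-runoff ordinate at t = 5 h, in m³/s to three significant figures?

By discrete convolution, Q_j = Σ (P_i / 10 mm) · U_{j−i}.
At t = 5 h (j=5): Q = (30.8/10)·3 + (22.8/10)·4 = 18.4 m³/s.

Q ≈ 18.4 m³/s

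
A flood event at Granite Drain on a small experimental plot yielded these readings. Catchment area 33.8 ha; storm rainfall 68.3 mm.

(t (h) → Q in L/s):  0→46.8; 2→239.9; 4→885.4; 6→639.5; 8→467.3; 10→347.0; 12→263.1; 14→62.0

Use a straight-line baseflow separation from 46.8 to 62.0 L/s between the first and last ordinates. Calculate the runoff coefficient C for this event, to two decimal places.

C ≈ 0.78

ΣQ_DR = 2516 L/s; V = ΣQ_DR·Δt = 1.811 × 10^7 L.
Runoff depth d = V / A = 53.59 mm.
C = d / P = 53.59 / 68.3 = 0.78.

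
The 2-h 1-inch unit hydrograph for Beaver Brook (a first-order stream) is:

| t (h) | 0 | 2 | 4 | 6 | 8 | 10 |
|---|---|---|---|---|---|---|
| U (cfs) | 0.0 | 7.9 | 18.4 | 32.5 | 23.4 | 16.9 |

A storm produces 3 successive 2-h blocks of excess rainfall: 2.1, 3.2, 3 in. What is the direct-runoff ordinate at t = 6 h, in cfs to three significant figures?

Q ≈ 151 cfs

By discrete convolution, Q_j = Σ (P_i / 1 in) · U_{j−i}.
At t = 6 h (j=3): Q = (2.1/1)·32.5 + (3.2/1)·18.4 + (3/1)·7.9 = 151 cfs.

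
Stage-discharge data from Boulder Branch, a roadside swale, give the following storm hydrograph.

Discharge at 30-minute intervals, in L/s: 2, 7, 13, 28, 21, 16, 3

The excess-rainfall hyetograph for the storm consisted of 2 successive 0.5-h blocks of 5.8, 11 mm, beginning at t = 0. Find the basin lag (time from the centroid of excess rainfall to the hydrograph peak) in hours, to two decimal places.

t_L ≈ 0.92 h

Centroid of excess rainfall: t_c = Σ P_i·t̄_i / ΣP_i = 0.5774 h (block centres at 0.25, 0.75 h).
Hydrograph peak occurs at t = 1.5 h, so basin lag t_L = 1.5 − 0.5774 = 0.92 h.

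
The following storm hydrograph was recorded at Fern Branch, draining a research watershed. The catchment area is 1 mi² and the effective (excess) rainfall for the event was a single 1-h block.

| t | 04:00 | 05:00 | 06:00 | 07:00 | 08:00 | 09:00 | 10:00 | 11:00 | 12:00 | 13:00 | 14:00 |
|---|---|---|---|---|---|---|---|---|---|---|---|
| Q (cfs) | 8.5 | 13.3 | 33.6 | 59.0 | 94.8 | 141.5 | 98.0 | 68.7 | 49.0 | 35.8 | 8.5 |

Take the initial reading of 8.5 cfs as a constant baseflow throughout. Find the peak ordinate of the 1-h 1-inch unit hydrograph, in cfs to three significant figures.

U_p ≈ 166 cfs

Direct runoff: 0.0, 4.8, 25.1, 50.5, 86.3, 133.0, 89.5, 60.2, 40.5, 27.3, 0.0 cfs; ΣQ_DR = 517.2 cfs, peak = 133.0 cfs.
Runoff depth d = ΣQ_DR·Δt / A = 517.2 × 3600 / (1 mi²) = 0.8014 in.
The 1-inch UH is the DRH scaled by (1 in)/d, so U_p = 133.0 × 1/0.8014 = 166 cfs.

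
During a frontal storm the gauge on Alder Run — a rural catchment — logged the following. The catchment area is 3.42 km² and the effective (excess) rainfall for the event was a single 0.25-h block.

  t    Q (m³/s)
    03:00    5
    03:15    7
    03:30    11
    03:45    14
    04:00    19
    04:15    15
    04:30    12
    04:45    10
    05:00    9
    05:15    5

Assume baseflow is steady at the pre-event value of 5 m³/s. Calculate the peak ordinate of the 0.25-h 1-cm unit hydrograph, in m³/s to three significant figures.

Direct runoff: 0.0, 2.0, 6.0, 9.0, 14.0, 10.0, 7.0, 5.0, 4.0, 0.0 m³/s; ΣQ_DR = 57.00 m³/s, peak = 14.0 m³/s.
Runoff depth d = ΣQ_DR·Δt / A = 57.00 × 900 / (3.42 km²) = 15.00 mm.
The 1-cm UH is the DRH scaled by (10 mm)/d, so U_p = 14.0 × 10/15.00 = 9.33 m³/s.

U_p ≈ 9.33 m³/s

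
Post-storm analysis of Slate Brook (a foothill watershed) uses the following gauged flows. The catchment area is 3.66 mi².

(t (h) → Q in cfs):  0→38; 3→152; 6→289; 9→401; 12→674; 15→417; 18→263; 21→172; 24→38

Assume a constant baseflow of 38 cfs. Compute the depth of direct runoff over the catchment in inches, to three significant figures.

d ≈ 2.67 in

Direct runoff: 0.0, 114.0, 251.0, 363.0, 636.0, 379.0, 225.0, 134.0, 0.0 cfs; ΣQ_DR = 2102 cfs.
V = ΣQ_DR · Δt = 2102 × 10800 s = 2.270 × 10^7 ft³.
Over A = 3.66 mi², depth = V / A = 2.67 in.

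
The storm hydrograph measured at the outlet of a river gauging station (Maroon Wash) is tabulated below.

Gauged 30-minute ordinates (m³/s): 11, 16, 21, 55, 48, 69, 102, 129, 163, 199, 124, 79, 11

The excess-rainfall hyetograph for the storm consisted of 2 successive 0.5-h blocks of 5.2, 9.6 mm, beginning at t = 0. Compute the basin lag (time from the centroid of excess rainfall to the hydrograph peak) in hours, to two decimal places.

t_L ≈ 3.93 h

Centroid of excess rainfall: t_c = Σ P_i·t̄_i / ΣP_i = 0.5743 h (block centres at 0.25, 0.75 h).
Hydrograph peak occurs at t = 4.5 h, so basin lag t_L = 4.5 − 0.5743 = 3.93 h.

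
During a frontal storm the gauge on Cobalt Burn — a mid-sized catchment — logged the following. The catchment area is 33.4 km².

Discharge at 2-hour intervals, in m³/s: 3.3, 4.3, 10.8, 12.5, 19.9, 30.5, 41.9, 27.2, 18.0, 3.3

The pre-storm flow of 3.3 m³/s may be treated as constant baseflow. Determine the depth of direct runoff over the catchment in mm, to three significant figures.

d ≈ 29.9 mm

Direct runoff: 0.0, 1.0, 7.5, 9.2, 16.6, 27.2, 38.6, 23.9, 14.7, 0.0 m³/s; ΣQ_DR = 138.7 m³/s.
V = ΣQ_DR · Δt = 138.7 × 7200 s = 9.986 × 10^5 m³.
Over A = 33.4 km², depth = V / A = 29.9 mm.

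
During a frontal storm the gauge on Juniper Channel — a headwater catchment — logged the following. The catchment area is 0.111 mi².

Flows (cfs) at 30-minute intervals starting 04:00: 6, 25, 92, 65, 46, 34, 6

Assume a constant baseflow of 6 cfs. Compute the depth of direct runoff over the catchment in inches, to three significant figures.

d ≈ 1.62 in

Direct runoff: 0.0, 19.0, 86.0, 59.0, 40.0, 28.0, 0.0 cfs; ΣQ_DR = 232.0 cfs.
V = ΣQ_DR · Δt = 232.0 × 1800 s = 4.176 × 10^5 ft³.
Over A = 0.111 mi², depth = V / A = 1.62 in.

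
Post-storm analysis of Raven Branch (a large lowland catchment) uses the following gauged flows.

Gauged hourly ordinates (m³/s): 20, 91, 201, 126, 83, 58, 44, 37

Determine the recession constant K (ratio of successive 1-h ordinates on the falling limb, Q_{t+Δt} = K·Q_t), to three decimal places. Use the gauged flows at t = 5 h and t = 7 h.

Using the recession-limb readings at t = 5 h and t = 7 h: Q falls from 58 to 37 m³/s over 2 intervals.
K = (Q₂/Q₁)^(1/2) = (37/58)^(1/2) = 0.799.

K ≈ 0.799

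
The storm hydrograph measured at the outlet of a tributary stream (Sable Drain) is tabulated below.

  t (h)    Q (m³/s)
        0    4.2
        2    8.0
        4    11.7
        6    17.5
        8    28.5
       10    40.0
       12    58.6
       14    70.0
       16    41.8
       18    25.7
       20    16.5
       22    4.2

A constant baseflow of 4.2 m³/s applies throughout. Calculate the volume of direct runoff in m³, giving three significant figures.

Direct-runoff ordinates (Q − Q_b): 0.0, 3.8, 7.5, 13.3, 24.3, 35.8, 54.4, 65.8, 37.6, 21.5, 12.3, 0.0 m³/s.
ΣQ_DR = 276.3 m³/s.
With Δt = 2 h = 7200 s, V = ΣQ_DR · Δt = 276.3 × 7200 = 1.99 × 10^6 m³.

V ≈ 1.99 × 10^6 m³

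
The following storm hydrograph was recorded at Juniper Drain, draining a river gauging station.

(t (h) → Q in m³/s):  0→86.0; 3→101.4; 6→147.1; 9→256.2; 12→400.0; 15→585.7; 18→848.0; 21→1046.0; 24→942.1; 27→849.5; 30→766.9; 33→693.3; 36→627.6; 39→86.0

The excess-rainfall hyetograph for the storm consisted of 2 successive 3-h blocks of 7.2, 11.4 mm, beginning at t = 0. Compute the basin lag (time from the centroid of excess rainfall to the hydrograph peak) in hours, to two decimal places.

Centroid of excess rainfall: t_c = Σ P_i·t̄_i / ΣP_i = 3.3387 h (block centres at 1.5, 4.5 h).
Hydrograph peak occurs at t = 21 h, so basin lag t_L = 21 − 3.3387 = 17.66 h.

t_L ≈ 17.66 h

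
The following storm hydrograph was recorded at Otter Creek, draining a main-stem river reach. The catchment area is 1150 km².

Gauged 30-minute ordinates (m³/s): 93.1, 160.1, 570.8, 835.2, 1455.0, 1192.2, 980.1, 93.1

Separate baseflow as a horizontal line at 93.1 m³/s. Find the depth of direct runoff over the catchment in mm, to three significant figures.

d ≈ 7.25 mm

Direct runoff: 0.0, 67.0, 477.7, 742.1, 1361.9, 1099.1, 887.0, 0.0 m³/s; ΣQ_DR = 4635 m³/s.
V = ΣQ_DR · Δt = 4635 × 1800 s = 8.343 × 10^6 m³.
Over A = 1150 km², depth = V / A = 7.25 mm.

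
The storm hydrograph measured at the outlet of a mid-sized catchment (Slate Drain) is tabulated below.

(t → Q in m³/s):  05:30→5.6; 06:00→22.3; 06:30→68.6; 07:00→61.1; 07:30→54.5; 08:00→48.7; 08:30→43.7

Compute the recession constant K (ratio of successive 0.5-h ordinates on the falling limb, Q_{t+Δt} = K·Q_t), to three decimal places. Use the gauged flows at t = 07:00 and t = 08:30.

Using the recession-limb readings at t = 07:00 and t = 08:30: Q falls from 61.1 to 43.7 m³/s over 3 intervals.
K = (Q₂/Q₁)^(1/3) = (43.7/61.1)^(1/3) = 0.894.

K ≈ 0.894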